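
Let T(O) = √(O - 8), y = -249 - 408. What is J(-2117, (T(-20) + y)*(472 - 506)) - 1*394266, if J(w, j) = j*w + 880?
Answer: -47682932 + 143956*I*√7 ≈ -4.7683e+7 + 3.8087e+5*I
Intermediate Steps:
y = -657
T(O) = √(-8 + O)
J(w, j) = 880 + j*w
J(-2117, (T(-20) + y)*(472 - 506)) - 1*394266 = (880 + ((√(-8 - 20) - 657)*(472 - 506))*(-2117)) - 1*394266 = (880 + ((√(-28) - 657)*(-34))*(-2117)) - 394266 = (880 + ((2*I*√7 - 657)*(-34))*(-2117)) - 394266 = (880 + ((-657 + 2*I*√7)*(-34))*(-2117)) - 394266 = (880 + (22338 - 68*I*√7)*(-2117)) - 394266 = (880 + (-47289546 + 143956*I*√7)) - 394266 = (-47288666 + 143956*I*√7) - 394266 = -47682932 + 143956*I*√7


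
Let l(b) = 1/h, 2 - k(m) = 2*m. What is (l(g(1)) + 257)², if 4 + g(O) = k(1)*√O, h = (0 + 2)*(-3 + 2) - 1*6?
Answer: 4223025/64 ≈ 65985.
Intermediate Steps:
k(m) = 2 - 2*m
h = -8 (h = 2*(-1) - 6 = -2 - 6 = -8)
g(O) = -4 (g(O) = -4 + (2 - 2*1)*√O = -4 + (2 - 2)*√O = -4 + 0*√O = -4 + 0 = -4)
l(b) = -⅛ (l(b) = 1/(-8) = -⅛)
(l(g(1)) + 257)² = (-⅛ + 257)² = (2055/8)² = 4223025/64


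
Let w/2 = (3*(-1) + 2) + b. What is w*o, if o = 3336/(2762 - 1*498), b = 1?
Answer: 0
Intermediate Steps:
w = 0 (w = 2*((3*(-1) + 2) + 1) = 2*((-3 + 2) + 1) = 2*(-1 + 1) = 2*0 = 0)
o = 417/283 (o = 3336/(2762 - 498) = 3336/2264 = 3336*(1/2264) = 417/283 ≈ 1.4735)
w*o = 0*(417/283) = 0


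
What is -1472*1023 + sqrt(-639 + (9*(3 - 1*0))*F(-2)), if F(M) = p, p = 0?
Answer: -1505856 + 3*I*sqrt(71) ≈ -1.5059e+6 + 25.278*I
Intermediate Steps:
F(M) = 0
-1472*1023 + sqrt(-639 + (9*(3 - 1*0))*F(-2)) = -1472*1023 + sqrt(-639 + (9*(3 - 1*0))*0) = -1505856 + sqrt(-639 + (9*(3 + 0))*0) = -1505856 + sqrt(-639 + (9*3)*0) = -1505856 + sqrt(-639 + 27*0) = -1505856 + sqrt(-639 + 0) = -1505856 + sqrt(-639) = -1505856 + 3*I*sqrt(71)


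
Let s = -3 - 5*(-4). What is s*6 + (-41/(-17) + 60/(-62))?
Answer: 54515/527 ≈ 103.44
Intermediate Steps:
s = 17 (s = -3 + 20 = 17)
s*6 + (-41/(-17) + 60/(-62)) = 17*6 + (-41/(-17) + 60/(-62)) = 102 + (-41*(-1/17) + 60*(-1/62)) = 102 + (41/17 - 30/31) = 102 + 761/527 = 54515/527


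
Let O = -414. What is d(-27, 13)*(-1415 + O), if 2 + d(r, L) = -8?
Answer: 18290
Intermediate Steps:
d(r, L) = -10 (d(r, L) = -2 - 8 = -10)
d(-27, 13)*(-1415 + O) = -10*(-1415 - 414) = -10*(-1829) = 18290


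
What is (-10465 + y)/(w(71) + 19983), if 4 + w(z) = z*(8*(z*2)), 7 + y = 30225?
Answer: 19753/100635 ≈ 0.19628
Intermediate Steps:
y = 30218 (y = -7 + 30225 = 30218)
w(z) = -4 + 16*z² (w(z) = -4 + z*(8*(z*2)) = -4 + z*(8*(2*z)) = -4 + z*(16*z) = -4 + 16*z²)
(-10465 + y)/(w(71) + 19983) = (-10465 + 30218)/((-4 + 16*71²) + 19983) = 19753/((-4 + 16*5041) + 19983) = 19753/((-4 + 80656) + 19983) = 19753/(80652 + 19983) = 19753/100635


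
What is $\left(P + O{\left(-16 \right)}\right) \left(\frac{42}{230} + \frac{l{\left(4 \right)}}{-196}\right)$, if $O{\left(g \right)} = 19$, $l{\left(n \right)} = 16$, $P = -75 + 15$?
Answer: $- \frac{23329}{5635} \approx -4.14$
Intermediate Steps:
$P = -60$
$\left(P + O{\left(-16 \right)}\right) \left(\frac{42}{230} + \frac{l{\left(4 \right)}}{-196}\right) = \left(-60 + 19\right) \left(\frac{42}{230} + \frac{16}{-196}\right) = - 41 \left(42 \cdot \frac{1}{230} + 16 \left(- \frac{1}{196}\right)\right) = - 41 \left(\frac{21}{115} - \frac{4}{49}\right) = \left(-41\right) \frac{569}{5635} = - \frac{23329}{5635}$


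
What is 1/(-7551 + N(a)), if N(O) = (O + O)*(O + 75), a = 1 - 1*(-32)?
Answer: -1/423 ≈ -0.0023641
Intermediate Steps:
a = 33 (a = 1 + 32 = 33)
N(O) = 2*O*(75 + O) (N(O) = (2*O)*(75 + O) = 2*O*(75 + O))
1/(-7551 + N(a)) = 1/(-7551 + 2*33*(75 + 33)) = 1/(-7551 + 2*33*108) = 1/(-7551 + 7128) = 1/(-423) = -1/423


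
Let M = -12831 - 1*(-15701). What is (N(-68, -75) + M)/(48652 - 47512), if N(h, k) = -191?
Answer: 47/20 ≈ 2.3500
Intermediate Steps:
M = 2870 (M = -12831 + 15701 = 2870)
(N(-68, -75) + M)/(48652 - 47512) = (-191 + 2870)/(48652 - 47512) = 2679/1140 = 2679*(1/1140) = 47/20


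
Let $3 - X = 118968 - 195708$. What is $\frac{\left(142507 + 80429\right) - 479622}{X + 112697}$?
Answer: $- \frac{128343}{94720} \approx -1.355$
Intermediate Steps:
$X = 76743$ ($X = 3 - \left(118968 - 195708\right) = 3 - -76740 = 3 + 76740 = 76743$)
$\frac{\left(142507 + 80429\right) - 479622}{X + 112697} = \frac{\left(142507 + 80429\right) - 479622}{76743 + 112697} = \frac{222936 - 479622}{189440} = \left(-256686\right) \frac{1}{189440} = - \frac{128343}{94720}$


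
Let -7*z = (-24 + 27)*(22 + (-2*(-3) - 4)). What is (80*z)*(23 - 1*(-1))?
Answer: -138240/7 ≈ -19749.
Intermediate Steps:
z = -72/7 (z = -(-24 + 27)*(22 + (-2*(-3) - 4))/7 = -3*(22 + (6 - 4))/7 = -3*(22 + 2)/7 = -3*24/7 = -⅐*72 = -72/7 ≈ -10.286)
(80*z)*(23 - 1*(-1)) = (80*(-72/7))*(23 - 1*(-1)) = -5760*(23 + 1)/7 = -5760/7*24 = -138240/7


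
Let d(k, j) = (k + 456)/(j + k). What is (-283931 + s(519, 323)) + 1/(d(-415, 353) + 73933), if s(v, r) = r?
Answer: -1300003768378/4583805 ≈ -2.8361e+5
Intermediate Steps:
d(k, j) = (456 + k)/(j + k)
(-283931 + s(519, 323)) + 1/(d(-415, 353) + 73933) = (-283931 + 323) + 1/((456 - 415)/(353 - 415) + 73933) = -283608 + 1/(41/(-62) + 73933) = -283608 + 1/(-1/62*41 + 73933) = -283608 + 1/(-41/62 + 73933) = -283608 + 1/(4583805/62) = -283608 + 62/4583805 = -1300003768378/4583805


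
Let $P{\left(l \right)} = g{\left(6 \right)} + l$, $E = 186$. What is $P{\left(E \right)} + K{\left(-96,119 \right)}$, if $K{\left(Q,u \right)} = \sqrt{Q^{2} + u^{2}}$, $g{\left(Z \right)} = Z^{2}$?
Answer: $222 + \sqrt{23377} \approx 374.9$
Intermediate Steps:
$P{\left(l \right)} = 36 + l$ ($P{\left(l \right)} = 6^{2} + l = 36 + l$)
$P{\left(E \right)} + K{\left(-96,119 \right)} = \left(36 + 186\right) + \sqrt{\left(-96\right)^{2} + 119^{2}} = 222 + \sqrt{9216 + 14161} = 222 + \sqrt{23377}$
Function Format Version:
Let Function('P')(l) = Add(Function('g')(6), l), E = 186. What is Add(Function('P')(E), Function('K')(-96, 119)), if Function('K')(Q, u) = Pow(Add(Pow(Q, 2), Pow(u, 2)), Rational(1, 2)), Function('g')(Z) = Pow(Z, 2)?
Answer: Add(222, Pow(23377, Rational(1, 2))) ≈ 374.90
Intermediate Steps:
Function('P')(l) = Add(36, l) (Function('P')(l) = Add(Pow(6, 2), l) = Add(36, l))
Add(Function('P')(E), Function('K')(-96, 119)) = Add(Add(36, 186), Pow(Add(Pow(-96, 2), Pow(119, 2)), Rational(1, 2))) = Add(222, Pow(Add(9216, 14161), Rational(1, 2))) = Add(222, Pow(23377, Rational(1, 2)))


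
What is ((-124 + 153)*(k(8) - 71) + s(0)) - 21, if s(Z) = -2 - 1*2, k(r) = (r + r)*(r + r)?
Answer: 5340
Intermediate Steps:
k(r) = 4*r² (k(r) = (2*r)*(2*r) = 4*r²)
s(Z) = -4 (s(Z) = -2 - 2 = -4)
((-124 + 153)*(k(8) - 71) + s(0)) - 21 = ((-124 + 153)*(4*8² - 71) - 4) - 21 = (29*(4*64 - 71) - 4) - 21 = (29*(256 - 71) - 4) - 21 = (29*185 - 4) - 21 = (5365 - 4) - 21 = 5361 - 21 = 5340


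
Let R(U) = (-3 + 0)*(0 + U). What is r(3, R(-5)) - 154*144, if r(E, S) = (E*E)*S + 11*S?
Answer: -21876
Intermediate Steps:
R(U) = -3*U
r(E, S) = 11*S + S*E**2 (r(E, S) = E**2*S + 11*S = S*E**2 + 11*S = 11*S + S*E**2)
r(3, R(-5)) - 154*144 = (-3*(-5))*(11 + 3**2) - 154*144 = 15*(11 + 9) - 22176 = 15*20 - 22176 = 300 - 22176 = -21876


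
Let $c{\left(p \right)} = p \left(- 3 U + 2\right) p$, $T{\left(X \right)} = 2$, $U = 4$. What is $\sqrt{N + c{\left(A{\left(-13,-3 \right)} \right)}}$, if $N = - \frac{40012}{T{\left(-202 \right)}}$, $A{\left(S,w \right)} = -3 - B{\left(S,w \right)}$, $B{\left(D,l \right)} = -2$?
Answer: $12 i \sqrt{139} \approx 141.48 i$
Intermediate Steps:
$A{\left(S,w \right)} = -1$ ($A{\left(S,w \right)} = -3 - -2 = -3 + 2 = -1$)
$N = -20006$ ($N = - \frac{40012}{2} = \left(-40012\right) \frac{1}{2} = -20006$)
$c{\left(p \right)} = - 10 p^{2}$ ($c{\left(p \right)} = p \left(\left(-3\right) 4 + 2\right) p = p \left(-12 + 2\right) p = p \left(-10\right) p = - 10 p p = - 10 p^{2}$)
$\sqrt{N + c{\left(A{\left(-13,-3 \right)} \right)}} = \sqrt{-20006 - 10 \left(-1\right)^{2}} = \sqrt{-20006 - 10} = \sqrt{-20016} = 12 i \sqrt{139}$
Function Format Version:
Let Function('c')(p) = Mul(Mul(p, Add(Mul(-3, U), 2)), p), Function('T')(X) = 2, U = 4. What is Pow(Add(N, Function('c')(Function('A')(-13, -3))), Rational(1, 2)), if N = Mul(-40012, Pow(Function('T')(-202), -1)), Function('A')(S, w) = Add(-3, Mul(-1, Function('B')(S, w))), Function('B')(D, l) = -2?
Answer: Mul(12, I, Pow(139, Rational(1, 2))) ≈ Mul(141.48, I)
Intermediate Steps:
Function('A')(S, w) = -1 (Function('A')(S, w) = Add(-3, Mul(-1, -2)) = Add(-3, 2) = -1)
N = -20006 (N = Mul(-40012, Pow(2, -1)) = Mul(-40012, Rational(1, 2)) = -20006)
Function('c')(p) = Mul(-10, Pow(p, 2)) (Function('c')(p) = Mul(Mul(p, Add(Mul(-3, 4), 2)), p) = Mul(Mul(p, Add(-12, 2)), p) = Mul(Mul(p, -10), p) = Mul(Mul(-10, p), p) = Mul(-10, Pow(p, 2)))
Pow(Add(N, Function('c')(Function('A')(-13, -3))), Rational(1, 2)) = Pow(Add(-20006, Mul(-10, Pow(-1, 2))), Rational(1, 2)) = Pow(Add(-20006, Mul(-10, 1)), Rational(1, 2)) = Pow(Add(-20006, -10), Rational(1, 2)) = Pow(-20016, Rational(1, 2)) = Mul(12, I, Pow(139, Rational(1, 2)))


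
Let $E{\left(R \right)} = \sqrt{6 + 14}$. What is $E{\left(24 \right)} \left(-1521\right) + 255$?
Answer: $255 - 3042 \sqrt{5} \approx -6547.1$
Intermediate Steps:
$E{\left(R \right)} = 2 \sqrt{5}$ ($E{\left(R \right)} = \sqrt{20} = 2 \sqrt{5}$)
$E{\left(24 \right)} \left(-1521\right) + 255 = 2 \sqrt{5} \left(-1521\right) + 255 = - 3042 \sqrt{5} + 255 = 255 - 3042 \sqrt{5}$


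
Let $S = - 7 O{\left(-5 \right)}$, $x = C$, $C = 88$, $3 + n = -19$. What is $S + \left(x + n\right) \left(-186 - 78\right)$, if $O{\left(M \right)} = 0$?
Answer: $-17424$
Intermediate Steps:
$n = -22$ ($n = -3 - 19 = -22$)
$x = 88$
$S = 0$ ($S = \left(-7\right) 0 = 0$)
$S + \left(x + n\right) \left(-186 - 78\right) = 0 + \left(88 - 22\right) \left(-186 - 78\right) = 0 + 66 \left(-264\right) = 0 - 17424 = -17424$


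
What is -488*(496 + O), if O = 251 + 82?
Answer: -404552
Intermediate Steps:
O = 333
-488*(496 + O) = -488*(496 + 333) = -488*829 = -404552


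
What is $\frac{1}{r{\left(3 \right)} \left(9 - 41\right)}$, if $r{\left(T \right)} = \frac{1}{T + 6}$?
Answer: $- \frac{9}{32} \approx -0.28125$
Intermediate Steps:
$r{\left(T \right)} = \frac{1}{6 + T}$
$\frac{1}{r{\left(3 \right)} \left(9 - 41\right)} = \frac{1}{\frac{1}{6 + 3} \left(9 - 41\right)} = \frac{1}{\frac{1}{9} \left(-32\right)} = \frac{1}{- \frac{32}{9}} = - \frac{9}{32}$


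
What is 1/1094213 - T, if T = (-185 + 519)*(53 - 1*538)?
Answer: 177251563871/1094213 ≈ 1.6199e+5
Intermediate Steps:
T = -161990 (T = 334*(53 - 538) = 334*(-485) = -161990)
1/1094213 - T = 1/1094213 - 1*(-161990) = 1/1094213 + 161990 = 177251563871/1094213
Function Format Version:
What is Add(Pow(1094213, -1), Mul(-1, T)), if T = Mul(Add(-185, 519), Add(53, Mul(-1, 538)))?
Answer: Rational(177251563871, 1094213) ≈ 1.6199e+5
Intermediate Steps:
T = -161990 (T = Mul(334, Add(53, -538)) = Mul(334, -485) = -161990)
Add(Pow(1094213, -1), Mul(-1, T)) = Add(Pow(1094213, -1), Mul(-1, -161990)) = Add(Rational(1, 1094213), 161990) = Rational(177251563871, 1094213)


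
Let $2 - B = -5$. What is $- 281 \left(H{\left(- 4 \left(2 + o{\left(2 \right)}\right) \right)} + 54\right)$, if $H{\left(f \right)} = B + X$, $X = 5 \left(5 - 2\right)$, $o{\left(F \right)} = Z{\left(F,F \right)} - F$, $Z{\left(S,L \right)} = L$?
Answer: $-21356$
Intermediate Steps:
$B = 7$ ($B = 2 - -5 = 2 + 5 = 7$)
$o{\left(F \right)} = 0$ ($o{\left(F \right)} = F - F = 0$)
$X = 15$ ($X = 5 \cdot 3 = 15$)
$H{\left(f \right)} = 22$ ($H{\left(f \right)} = 7 + 15 = 22$)
$- 281 \left(H{\left(- 4 \left(2 + o{\left(2 \right)}\right) \right)} + 54\right) = - 281 \left(22 + 54\right) = \left(-281\right) 76 = -21356$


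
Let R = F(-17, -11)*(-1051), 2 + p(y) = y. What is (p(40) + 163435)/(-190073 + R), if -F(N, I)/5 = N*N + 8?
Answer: 163473/1370662 ≈ 0.11927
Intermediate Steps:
p(y) = -2 + y
F(N, I) = -40 - 5*N**2 (F(N, I) = -5*(N*N + 8) = -5*(N**2 + 8) = -5*(8 + N**2) = -40 - 5*N**2)
R = 1560735 (R = (-40 - 5*(-17)**2)*(-1051) = (-40 - 5*289)*(-1051) = (-40 - 1445)*(-1051) = -1485*(-1051) = 1560735)
(p(40) + 163435)/(-190073 + R) = ((-2 + 40) + 163435)/(-190073 + 1560735) = (38 + 163435)/1370662 = 163473*(1/1370662) = 163473/1370662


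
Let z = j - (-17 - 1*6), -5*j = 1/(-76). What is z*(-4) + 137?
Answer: 4274/95 ≈ 44.990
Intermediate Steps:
j = 1/380 (j = -1/5/(-76) = -1/5*(-1/76) = 1/380 ≈ 0.0026316)
z = 8741/380 (z = 1/380 - (-17 - 1*6) = 1/380 - (-17 - 6) = 1/380 - 1*(-23) = 1/380 + 23 = 8741/380 ≈ 23.003)
z*(-4) + 137 = (8741/380)*(-4) + 137 = -8741/95 + 137 = 4274/95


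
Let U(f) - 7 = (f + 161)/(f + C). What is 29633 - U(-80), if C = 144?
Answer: 1895983/64 ≈ 29625.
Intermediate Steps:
U(f) = 7 + (161 + f)/(144 + f) (U(f) = 7 + (f + 161)/(f + 144) = 7 + (161 + f)/(144 + f))
29633 - U(-80) = 29633 - (1169 + 8*(-80))/(144 - 80) = 29633 - (1169 - 640)/64 = 29633 - 529/64 = 1895983/64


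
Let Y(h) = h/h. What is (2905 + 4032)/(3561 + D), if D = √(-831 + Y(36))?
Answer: 24702657/12681551 - 6937*I*√830/12681551 ≈ 1.9479 - 0.015759*I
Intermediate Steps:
Y(h) = 1
D = I*√830 (D = √(-831 + 1) = √(-830) = I*√830 ≈ 28.81*I)
(2905 + 4032)/(3561 + D) = (2905 + 4032)/(3561 + I*√830) = 6937/(3561 + I*√830)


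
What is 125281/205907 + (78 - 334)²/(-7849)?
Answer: -20476253/2645113 ≈ -7.7412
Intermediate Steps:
125281/205907 + (78 - 334)²/(-7849) = 125281*(1/205907) + (-256)²*(-1/7849) = 9637/15839 + 65536*(-1/7849) = 9637/15839 - 65536/7849 = -20476253/2645113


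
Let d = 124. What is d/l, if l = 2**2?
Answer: 31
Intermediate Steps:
l = 4
d/l = 124/4 = 124*(1/4) = 31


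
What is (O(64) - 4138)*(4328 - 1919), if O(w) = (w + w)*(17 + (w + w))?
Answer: 34742598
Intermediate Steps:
O(w) = 2*w*(17 + 2*w) (O(w) = (2*w)*(17 + 2*w) = 2*w*(17 + 2*w))
(O(64) - 4138)*(4328 - 1919) = (2*64*(17 + 2*64) - 4138)*(4328 - 1919) = (2*64*(17 + 128) - 4138)*2409 = (2*64*145 - 4138)*2409 = (18560 - 4138)*2409 = 14422*2409 = 34742598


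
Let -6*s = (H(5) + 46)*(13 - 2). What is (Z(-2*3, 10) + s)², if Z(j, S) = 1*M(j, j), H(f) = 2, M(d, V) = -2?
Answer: 8100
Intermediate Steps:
Z(j, S) = -2 (Z(j, S) = 1*(-2) = -2)
s = -88 (s = -(2 + 46)*(13 - 2)/6 = -8*11 = -⅙*528 = -88)
(Z(-2*3, 10) + s)² = (-2 - 88)² = (-90)² = 8100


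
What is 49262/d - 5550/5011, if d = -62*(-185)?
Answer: 91596691/28738085 ≈ 3.1873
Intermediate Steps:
d = 11470
49262/d - 5550/5011 = 49262/11470 - 5550/5011 = 49262*(1/11470) - 5550*1/5011 = 24631/5735 - 5550/5011 = 91596691/28738085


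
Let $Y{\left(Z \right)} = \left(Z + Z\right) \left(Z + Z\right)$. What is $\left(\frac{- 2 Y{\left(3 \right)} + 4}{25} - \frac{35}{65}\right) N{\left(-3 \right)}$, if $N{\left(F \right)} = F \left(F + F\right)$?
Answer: $- \frac{19062}{325} \approx -58.652$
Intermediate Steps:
$Y{\left(Z \right)} = 4 Z^{2}$ ($Y{\left(Z \right)} = 2 Z 2 Z = 4 Z^{2}$)
$N{\left(F \right)} = 2 F^{2}$ ($N{\left(F \right)} = F 2 F = 2 F^{2}$)
$\left(\frac{- 2 Y{\left(3 \right)} + 4}{25} - \frac{35}{65}\right) N{\left(-3 \right)} = \left(\frac{- 2 \cdot 4 \cdot 3^{2} + 4}{25} - \frac{35}{65}\right) 2 \left(-3\right)^{2} = \left(\left(- 2 \cdot 4 \cdot 9 + 4\right) \frac{1}{25} - \frac{7}{13}\right) 2 \cdot 9 = \left(\left(\left(-2\right) 36 + 4\right) \frac{1}{25} - \frac{7}{13}\right) 18 = \left(\left(-72 + 4\right) \frac{1}{25} - \frac{7}{13}\right) 18 = \left(\left(-68\right) \frac{1}{25} - \frac{7}{13}\right) 18 = \left(- \frac{68}{25} - \frac{7}{13}\right) 18 = \left(- \frac{1059}{325}\right) 18 = - \frac{19062}{325}$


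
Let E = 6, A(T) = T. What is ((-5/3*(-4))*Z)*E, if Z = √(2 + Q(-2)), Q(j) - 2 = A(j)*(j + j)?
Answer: 80*√3 ≈ 138.56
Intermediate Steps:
Q(j) = 2 + 2*j² (Q(j) = 2 + j*(j + j) = 2 + j*(2*j) = 2 + 2*j²)
Z = 2*√3 (Z = √(2 + (2 + 2*(-2)²)) = √(2 + (2 + 2*4)) = √(2 + (2 + 8)) = √(2 + 10) = √12 = 2*√3 ≈ 3.4641)
((-5/3*(-4))*Z)*E = ((-5/3*(-4))*(2*√3))*6 = (20*(2*√3)/3)*6 = (40*√3/3)*6 = 80*√3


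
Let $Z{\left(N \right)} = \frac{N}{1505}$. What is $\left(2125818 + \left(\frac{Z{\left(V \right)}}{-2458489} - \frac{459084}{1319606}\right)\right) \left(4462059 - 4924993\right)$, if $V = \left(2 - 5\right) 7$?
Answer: $- \frac{343214875609749573239866086}{348755459798405} \approx -9.8411 \cdot 10^{11}$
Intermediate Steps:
$V = -21$ ($V = \left(-3\right) 7 = -21$)
$Z{\left(N \right)} = \frac{N}{1505}$ ($Z{\left(N \right)} = N \frac{1}{1505} = \frac{N}{1505}$)
$\left(2125818 + \left(\frac{Z{\left(V \right)}}{-2458489} - \frac{459084}{1319606}\right)\right) \left(4462059 - 4924993\right) = \left(2125818 - \left(\frac{229542}{659803} - \frac{\frac{1}{1505} \left(-21\right)}{-2458489}\right)\right) \left(4462059 - 4924993\right) = \left(2125818 - \frac{121330191658761}{348755459798405}\right) \left(-462934\right) = \frac{741390512707534061529}{348755459798405} \left(-462934\right) = - \frac{343214875609749573239866086}{348755459798405}$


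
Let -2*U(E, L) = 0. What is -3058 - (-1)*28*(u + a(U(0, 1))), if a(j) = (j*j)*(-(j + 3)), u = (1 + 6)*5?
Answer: -2078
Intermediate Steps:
U(E, L) = 0 (U(E, L) = -1/2*0 = 0)
u = 35 (u = 7*5 = 35)
a(j) = j**2*(-3 - j) (a(j) = j**2*(-(3 + j)) = j**2*(-3 - j))
-3058 - (-1)*28*(u + a(U(0, 1))) = -3058 - (-1)*28*(35 + 0**2*(-3 - 1*0)) = -3058 - (-1)*28*(35 + 0*(-3 + 0)) = -3058 - (-1)*28*(35 + 0*(-3)) = -3058 - (-1)*28*(35 + 0) = -3058 - (-1)*28*35 = -3058 - (-1)*980 = -3058 - 1*(-980) = -3058 + 980 = -2078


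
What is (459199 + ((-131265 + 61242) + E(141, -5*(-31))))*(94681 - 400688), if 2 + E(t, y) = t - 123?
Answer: -119095476344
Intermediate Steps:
E(t, y) = -125 + t (E(t, y) = -2 + (t - 123) = -2 + (-123 + t) = -125 + t)
(459199 + ((-131265 + 61242) + E(141, -5*(-31))))*(94681 - 400688) = (459199 + ((-131265 + 61242) + (-125 + 141)))*(94681 - 400688) = (459199 + (-70023 + 16))*(-306007) = (459199 - 70007)*(-306007) = 389192*(-306007) = -119095476344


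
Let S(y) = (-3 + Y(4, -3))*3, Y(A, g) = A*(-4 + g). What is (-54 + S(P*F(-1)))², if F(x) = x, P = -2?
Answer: 21609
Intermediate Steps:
S(y) = -93 (S(y) = (-3 + 4*(-4 - 3))*3 = (-3 + 4*(-7))*3 = (-3 - 28)*3 = -31*3 = -93)
(-54 + S(P*F(-1)))² = (-54 - 93)² = (-147)² = 21609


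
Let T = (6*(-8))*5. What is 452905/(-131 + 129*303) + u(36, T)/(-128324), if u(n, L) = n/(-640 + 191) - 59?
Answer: 3262034544199/280568299382 ≈ 11.627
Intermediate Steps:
T = -240 (T = -48*5 = -240)
u(n, L) = -59 - n/449 (u(n, L) = n/(-449) - 59 = -n/449 - 59 = -59 - n/449)
452905/(-131 + 129*303) + u(36, T)/(-128324) = 452905/(-131 + 129*303) + (-59 - 1/449*36)/(-128324) = 452905/(-131 + 39087) + (-59 - 36/449)*(-1/128324) = 452905/38956 - 26527/449*(-1/128324) = 452905*(1/38956) + 26527/57617476 = 452905/38956 + 26527/57617476 = 3262034544199/280568299382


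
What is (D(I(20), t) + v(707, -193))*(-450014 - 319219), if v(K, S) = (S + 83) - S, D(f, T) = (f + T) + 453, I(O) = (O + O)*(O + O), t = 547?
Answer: -2063852139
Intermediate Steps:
I(O) = 4*O**2 (I(O) = (2*O)*(2*O) = 4*O**2)
D(f, T) = 453 + T + f (D(f, T) = (T + f) + 453 = 453 + T + f)
v(K, S) = 83 (v(K, S) = (83 + S) - S = 83)
(D(I(20), t) + v(707, -193))*(-450014 - 319219) = ((453 + 547 + 4*20**2) + 83)*(-450014 - 319219) = ((453 + 547 + 4*400) + 83)*(-769233) = ((453 + 547 + 1600) + 83)*(-769233) = (2600 + 83)*(-769233) = 2683*(-769233) = -2063852139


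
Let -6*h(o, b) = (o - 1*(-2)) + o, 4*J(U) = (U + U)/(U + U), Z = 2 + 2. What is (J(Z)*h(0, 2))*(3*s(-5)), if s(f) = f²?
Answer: -25/4 ≈ -6.2500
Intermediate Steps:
Z = 4
J(U) = ¼ (J(U) = ((U + U)/(U + U))/4 = ((2*U)/((2*U)))/4 = ((2*U)*(1/(2*U)))/4 = (¼)*1 = ¼)
h(o, b) = -⅓ - o/3 (h(o, b) = -((o - 1*(-2)) + o)/6 = -((o + 2) + o)/6 = -((2 + o) + o)/6 = -(2 + 2*o)/6 = -⅓ - o/3)
(J(Z)*h(0, 2))*(3*s(-5)) = ((-⅓ - ⅓*0)/4)*(3*(-5)²) = ((-⅓ + 0)/4)*(3*25) = ((¼)*(-⅓))*75 = -1/12*75 = -25/4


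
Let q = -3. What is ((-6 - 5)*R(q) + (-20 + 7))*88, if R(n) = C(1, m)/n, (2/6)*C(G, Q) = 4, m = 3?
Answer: 2728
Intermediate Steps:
C(G, Q) = 12 (C(G, Q) = 3*4 = 12)
R(n) = 12/n
((-6 - 5)*R(q) + (-20 + 7))*88 = ((-6 - 5)*(12/(-3)) + (-20 + 7))*88 = (-132*(-1)/3 - 13)*88 = (-11*(-4) - 13)*88 = (44 - 13)*88 = 31*88 = 2728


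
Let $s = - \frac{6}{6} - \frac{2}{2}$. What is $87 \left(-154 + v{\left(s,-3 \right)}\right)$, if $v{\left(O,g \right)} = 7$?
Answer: $-12789$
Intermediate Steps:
$s = -2$ ($s = \left(-6\right) \frac{1}{6} - 1 = -1 - 1 = -2$)
$87 \left(-154 + v{\left(s,-3 \right)}\right) = 87 \left(-154 + 7\right) = 87 \left(-147\right) = -12789$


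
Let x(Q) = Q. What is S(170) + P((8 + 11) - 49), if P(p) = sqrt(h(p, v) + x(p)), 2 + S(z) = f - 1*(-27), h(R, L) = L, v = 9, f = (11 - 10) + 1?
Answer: 27 + I*sqrt(21) ≈ 27.0 + 4.5826*I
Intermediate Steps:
f = 2 (f = 1 + 1 = 2)
S(z) = 27 (S(z) = -2 + (2 - 1*(-27)) = -2 + (2 + 27) = -2 + 29 = 27)
P(p) = sqrt(9 + p)
S(170) + P((8 + 11) - 49) = 27 + sqrt(9 + ((8 + 11) - 49)) = 27 + sqrt(9 + (19 - 49)) = 27 + sqrt(9 - 30) = 27 + sqrt(-21) = 27 + I*sqrt(21)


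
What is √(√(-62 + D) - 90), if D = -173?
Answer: √(-90 + I*√235) ≈ 0.80505 + 9.5209*I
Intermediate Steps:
√(√(-62 + D) - 90) = √(√(-62 - 173) - 90) = √(√(-235) - 90) = √(I*√235 - 90) = √(-90 + I*√235)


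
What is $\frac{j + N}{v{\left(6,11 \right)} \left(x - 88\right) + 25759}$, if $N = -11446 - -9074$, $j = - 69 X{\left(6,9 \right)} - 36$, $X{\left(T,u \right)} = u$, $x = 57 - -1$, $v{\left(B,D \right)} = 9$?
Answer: $- \frac{3029}{25489} \approx -0.11884$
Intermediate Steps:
$x = 58$ ($x = 57 + 1 = 58$)
$j = -657$ ($j = \left(-69\right) 9 - 36 = -621 - 36 = -657$)
$N = -2372$ ($N = -11446 + 9074 = -2372$)
$\frac{j + N}{v{\left(6,11 \right)} \left(x - 88\right) + 25759} = \frac{-657 - 2372}{9 \left(58 - 88\right) + 25759} = - \frac{3029}{9 \left(-30\right) + 25759} = - \frac{3029}{-270 + 25759} = - \frac{3029}{25489}$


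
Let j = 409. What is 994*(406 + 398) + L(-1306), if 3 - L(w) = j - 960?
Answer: 799730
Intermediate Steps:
L(w) = 554 (L(w) = 3 - (409 - 960) = 3 - 1*(-551) = 3 + 551 = 554)
994*(406 + 398) + L(-1306) = 994*(406 + 398) + 554 = 994*804 + 554 = 799176 + 554 = 799730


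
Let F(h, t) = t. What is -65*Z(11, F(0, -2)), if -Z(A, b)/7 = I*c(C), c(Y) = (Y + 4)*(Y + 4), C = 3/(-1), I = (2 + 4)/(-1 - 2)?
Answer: -910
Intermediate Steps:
I = -2 (I = 6/(-3) = 6*(-1/3) = -2)
C = -3 (C = 3*(-1) = -3)
c(Y) = (4 + Y)**2 (c(Y) = (4 + Y)*(4 + Y) = (4 + Y)**2)
Z(A, b) = 14 (Z(A, b) = -(-14)*(4 - 3)**2 = -(-14)*1**2 = -(-14) = -7*(-2) = 14)
-65*Z(11, F(0, -2)) = -65*14 = -910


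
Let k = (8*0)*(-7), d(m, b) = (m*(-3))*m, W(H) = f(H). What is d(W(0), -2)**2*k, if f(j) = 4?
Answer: 0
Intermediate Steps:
W(H) = 4
d(m, b) = -3*m**2 (d(m, b) = (-3*m)*m = -3*m**2)
k = 0 (k = 0*(-7) = 0)
d(W(0), -2)**2*k = (-3*4**2)**2*0 = (-3*16)**2*0 = (-48)**2*0 = 2304*0 = 0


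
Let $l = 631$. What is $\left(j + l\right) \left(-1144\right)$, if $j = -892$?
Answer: $298584$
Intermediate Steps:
$\left(j + l\right) \left(-1144\right) = \left(-892 + 631\right) \left(-1144\right) = \left(-261\right) \left(-1144\right) = 298584$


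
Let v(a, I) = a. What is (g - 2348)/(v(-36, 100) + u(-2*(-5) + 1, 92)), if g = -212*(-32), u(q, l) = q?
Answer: -4436/25 ≈ -177.44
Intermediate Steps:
g = 6784
(g - 2348)/(v(-36, 100) + u(-2*(-5) + 1, 92)) = (6784 - 2348)/(-36 + (-2*(-5) + 1)) = 4436/(-36 + (10 + 1)) = 4436/(-36 + 11) = 4436/(-25) = 4436*(-1/25) = -4436/25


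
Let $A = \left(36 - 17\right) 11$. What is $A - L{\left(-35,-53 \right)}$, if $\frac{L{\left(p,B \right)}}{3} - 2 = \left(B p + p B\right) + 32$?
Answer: $-11023$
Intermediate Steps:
$L{\left(p,B \right)} = 102 + 6 B p$ ($L{\left(p,B \right)} = 6 + 3 \left(\left(B p + p B\right) + 32\right) = 6 + 3 \left(\left(B p + B p\right) + 32\right) = 6 + 3 \left(2 B p + 32\right) = 6 + 3 \left(32 + 2 B p\right) = 6 + \left(96 + 6 B p\right) = 102 + 6 B p$)
$A = 209$ ($A = 19 \cdot 11 = 209$)
$A - L{\left(-35,-53 \right)} = 209 - \left(102 + 6 \left(-53\right) \left(-35\right)\right) = 209 - \left(102 + 11130\right) = 209 - 11232 = -11023$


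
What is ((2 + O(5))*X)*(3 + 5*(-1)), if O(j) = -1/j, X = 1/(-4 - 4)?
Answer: 9/20 ≈ 0.45000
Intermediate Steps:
X = -⅛ (X = 1/(-8) = -⅛ ≈ -0.12500)
((2 + O(5))*X)*(3 + 5*(-1)) = ((2 - 1/5)*(-⅛))*(3 + 5*(-1)) = ((2 - 1*⅕)*(-⅛))*(3 - 5) = ((2 - ⅕)*(-⅛))*(-2) = ((9/5)*(-⅛))*(-2) = -9/40*(-2) = 9/20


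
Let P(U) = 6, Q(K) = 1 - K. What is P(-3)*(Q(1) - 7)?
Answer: -42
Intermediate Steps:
P(-3)*(Q(1) - 7) = 6*((1 - 1*1) - 7) = 6*((1 - 1) - 7) = 6*(0 - 7) = 6*(-7) = -42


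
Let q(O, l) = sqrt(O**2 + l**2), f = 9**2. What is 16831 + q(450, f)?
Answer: 16831 + 9*sqrt(2581) ≈ 17288.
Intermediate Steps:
f = 81
16831 + q(450, f) = 16831 + sqrt(450**2 + 81**2) = 16831 + sqrt(202500 + 6561) = 16831 + sqrt(209061) = 16831 + 9*sqrt(2581)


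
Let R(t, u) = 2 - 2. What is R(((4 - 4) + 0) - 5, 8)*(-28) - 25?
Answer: -25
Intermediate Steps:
R(t, u) = 0
R(((4 - 4) + 0) - 5, 8)*(-28) - 25 = 0*(-28) - 25 = 0 - 25 = -25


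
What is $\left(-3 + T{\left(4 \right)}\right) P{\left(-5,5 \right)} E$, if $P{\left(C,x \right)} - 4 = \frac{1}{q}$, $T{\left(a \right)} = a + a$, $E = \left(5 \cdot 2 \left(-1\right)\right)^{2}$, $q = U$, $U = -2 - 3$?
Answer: $1900$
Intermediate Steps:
$U = -5$ ($U = -2 - 3 = -5$)
$q = -5$
$E = 100$ ($E = \left(10 \left(-1\right)\right)^{2} = \left(-10\right)^{2} = 100$)
$T{\left(a \right)} = 2 a$
$P{\left(C,x \right)} = \frac{19}{5}$ ($P{\left(C,x \right)} = 4 + \frac{1}{-5} = 4 - \frac{1}{5} = \frac{19}{5}$)
$\left(-3 + T{\left(4 \right)}\right) P{\left(-5,5 \right)} E = \left(-3 + 2 \cdot 4\right) \frac{19}{5} \cdot 100 = \left(-3 + 8\right) \frac{19}{5} \cdot 100 = 5 \cdot \frac{19}{5} \cdot 100 = 19 \cdot 100 = 1900$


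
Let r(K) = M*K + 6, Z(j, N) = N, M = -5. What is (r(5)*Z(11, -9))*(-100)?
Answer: -17100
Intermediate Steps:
r(K) = 6 - 5*K (r(K) = -5*K + 6 = 6 - 5*K)
(r(5)*Z(11, -9))*(-100) = ((6 - 5*5)*(-9))*(-100) = ((6 - 25)*(-9))*(-100) = -19*(-9)*(-100) = 171*(-100) = -17100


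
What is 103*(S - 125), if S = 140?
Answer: 1545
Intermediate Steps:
103*(S - 125) = 103*(140 - 125) = 103*15 = 1545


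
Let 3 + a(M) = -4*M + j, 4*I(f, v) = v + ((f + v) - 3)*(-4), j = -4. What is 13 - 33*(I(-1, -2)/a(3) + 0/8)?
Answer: 857/38 ≈ 22.553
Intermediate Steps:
I(f, v) = 3 - f - 3*v/4 (I(f, v) = (v + ((f + v) - 3)*(-4))/4 = (v + (-3 + f + v)*(-4))/4 = (v + (12 - 4*f - 4*v))/4 = (12 - 4*f - 3*v)/4 = 3 - f - 3*v/4)
a(M) = -7 - 4*M (a(M) = -3 + (-4*M - 4) = -3 + (-4 - 4*M) = -7 - 4*M)
13 - 33*(I(-1, -2)/a(3) + 0/8) = 13 - 33*((3 - 1*(-1) - 3/4*(-2))/(-7 - 4*3) + 0/8) = 13 - 33*((3 + 1 + 3/2)/(-7 - 12) + 0*(1/8)) = 13 - 33*((11/2)/(-19) + 0) = 13 - 33*((11/2)*(-1/19) + 0) = 13 - 33*(-11/38 + 0) = 13 - 33*(-11/38) = 13 + 363/38 = 857/38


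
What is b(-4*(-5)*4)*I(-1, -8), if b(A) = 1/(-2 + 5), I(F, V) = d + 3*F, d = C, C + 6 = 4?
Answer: -5/3 ≈ -1.6667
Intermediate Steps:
C = -2 (C = -6 + 4 = -2)
d = -2
I(F, V) = -2 + 3*F
b(A) = ⅓ (b(A) = 1/3 = ⅓)
b(-4*(-5)*4)*I(-1, -8) = (-2 + 3*(-1))/3 = (-2 - 3)/3 = (⅓)*(-5) = -5/3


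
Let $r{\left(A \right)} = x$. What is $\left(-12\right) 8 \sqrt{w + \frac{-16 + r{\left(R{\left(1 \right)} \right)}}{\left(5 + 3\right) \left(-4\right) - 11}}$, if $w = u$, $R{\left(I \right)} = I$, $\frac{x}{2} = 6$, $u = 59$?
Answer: $- \frac{1056 \sqrt{903}}{43} \approx -737.97$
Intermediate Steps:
$x = 12$ ($x = 2 \cdot 6 = 12$)
$r{\left(A \right)} = 12$
$w = 59$
$\left(-12\right) 8 \sqrt{w + \frac{-16 + r{\left(R{\left(1 \right)} \right)}}{\left(5 + 3\right) \left(-4\right) - 11}} = \left(-12\right) 8 \sqrt{59 + \frac{-16 + 12}{\left(5 + 3\right) \left(-4\right) - 11}} = - 96 \sqrt{59 - \frac{4}{8 \left(-4\right) - 11}} = - 96 \sqrt{59 - \frac{4}{-32 - 11}} = - 96 \sqrt{59 - \frac{4}{-43}} = - 96 \sqrt{59 - - \frac{4}{43}} = - 96 \sqrt{59 + \frac{4}{43}} = - 96 \sqrt{\frac{2541}{43}} = - 96 \frac{11 \sqrt{903}}{43} = - \frac{1056 \sqrt{903}}{43}$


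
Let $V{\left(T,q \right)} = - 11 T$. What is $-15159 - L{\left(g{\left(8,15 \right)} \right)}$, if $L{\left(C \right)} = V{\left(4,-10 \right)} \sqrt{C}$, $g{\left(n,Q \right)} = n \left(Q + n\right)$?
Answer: $-15159 + 88 \sqrt{46} \approx -14562.0$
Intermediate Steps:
$L{\left(C \right)} = - 44 \sqrt{C}$ ($L{\left(C \right)} = \left(-11\right) 4 \sqrt{C} = - 44 \sqrt{C}$)
$-15159 - L{\left(g{\left(8,15 \right)} \right)} = -15159 - - 44 \sqrt{8 \left(15 + 8\right)} = -15159 - - 44 \sqrt{8 \cdot 23} = -15159 - - 44 \sqrt{184} = -15159 - - 44 \cdot 2 \sqrt{46} = -15159 - - 88 \sqrt{46} = -15159 + 88 \sqrt{46}$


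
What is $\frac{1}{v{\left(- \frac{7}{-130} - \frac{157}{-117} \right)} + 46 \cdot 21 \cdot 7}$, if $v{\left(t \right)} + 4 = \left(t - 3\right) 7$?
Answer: $\frac{1170}{7893721} \approx 0.00014822$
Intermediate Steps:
$v{\left(t \right)} = -25 + 7 t$ ($v{\left(t \right)} = -4 + \left(t - 3\right) 7 = -4 + \left(-3 + t\right) 7 = -4 + \left(-21 + 7 t\right) = -25 + 7 t$)
$\frac{1}{v{\left(- \frac{7}{-130} - \frac{157}{-117} \right)} + 46 \cdot 21 \cdot 7} = \frac{1}{\left(-25 + 7 \left(- \frac{7}{-130} - \frac{157}{-117}\right)\right) + 46 \cdot 21 \cdot 7} = \frac{1}{\left(-25 + 7 \left(\left(-7\right) \left(- \frac{1}{130}\right) - - \frac{157}{117}\right)\right) + 966 \cdot 7} = \frac{1}{\left(-25 + 7 \left(\frac{7}{130} + \frac{157}{117}\right)\right) + 6762} = \frac{1}{\left(-25 + 7 \cdot \frac{1633}{1170}\right) + 6762} = \frac{1}{\left(-25 + \frac{11431}{1170}\right) + 6762} = \frac{1}{- \frac{17819}{1170} + 6762} = \frac{1}{\frac{7893721}{1170}} = \frac{1170}{7893721}$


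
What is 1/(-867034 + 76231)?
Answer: -1/790803 ≈ -1.2645e-6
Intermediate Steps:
1/(-867034 + 76231) = 1/(-790803) = -1/790803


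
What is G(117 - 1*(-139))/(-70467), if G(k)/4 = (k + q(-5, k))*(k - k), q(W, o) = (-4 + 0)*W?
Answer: 0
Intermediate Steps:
q(W, o) = -4*W
G(k) = 0 (G(k) = 4*((k - 4*(-5))*(k - k)) = 4*((k + 20)*0) = 4*((20 + k)*0) = 4*0 = 0)
G(117 - 1*(-139))/(-70467) = 0/(-70467) = 0*(-1/70467) = 0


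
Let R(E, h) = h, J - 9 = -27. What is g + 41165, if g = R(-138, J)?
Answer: 41147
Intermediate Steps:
J = -18 (J = 9 - 27 = -18)
g = -18
g + 41165 = -18 + 41165 = 41147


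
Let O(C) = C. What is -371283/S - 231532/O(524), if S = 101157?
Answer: -1967969568/4417189 ≈ -445.53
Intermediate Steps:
-371283/S - 231532/O(524) = -371283/101157 - 231532/524 = -371283*1/101157 - 231532*1/524 = -123761/33719 - 57883/131 = -1967969568/4417189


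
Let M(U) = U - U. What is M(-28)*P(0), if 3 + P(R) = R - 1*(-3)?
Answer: 0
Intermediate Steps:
P(R) = R (P(R) = -3 + (R - 1*(-3)) = -3 + (R + 3) = -3 + (3 + R) = R)
M(U) = 0
M(-28)*P(0) = 0*0 = 0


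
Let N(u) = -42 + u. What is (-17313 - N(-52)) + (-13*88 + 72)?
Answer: -18291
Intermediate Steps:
(-17313 - N(-52)) + (-13*88 + 72) = (-17313 - (-42 - 52)) + (-13*88 + 72) = (-17313 - 1*(-94)) + (-1144 + 72) = (-17313 + 94) - 1072 = -17219 - 1072 = -18291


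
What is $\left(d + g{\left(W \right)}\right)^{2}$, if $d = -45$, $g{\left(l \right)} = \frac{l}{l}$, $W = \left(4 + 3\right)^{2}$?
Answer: $1936$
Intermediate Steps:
$W = 49$ ($W = 7^{2} = 49$)
$g{\left(l \right)} = 1$
$\left(d + g{\left(W \right)}\right)^{2} = \left(-45 + 1\right)^{2} = \left(-44\right)^{2} = 1936$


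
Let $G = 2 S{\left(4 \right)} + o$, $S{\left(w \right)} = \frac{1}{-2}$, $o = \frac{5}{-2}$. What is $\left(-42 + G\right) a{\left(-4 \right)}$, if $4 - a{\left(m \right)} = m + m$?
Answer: $-546$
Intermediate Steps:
$o = - \frac{5}{2}$ ($o = 5 \left(- \frac{1}{2}\right) = - \frac{5}{2} \approx -2.5$)
$S{\left(w \right)} = - \frac{1}{2}$
$G = - \frac{7}{2}$ ($G = 2 \left(- \frac{1}{2}\right) - \frac{5}{2} = -1 - \frac{5}{2} = - \frac{7}{2} \approx -3.5$)
$a{\left(m \right)} = 4 - 2 m$ ($a{\left(m \right)} = 4 - \left(m + m\right) = 4 - 2 m$)
$\left(-42 + G\right) a{\left(-4 \right)} = \left(-42 - \frac{7}{2}\right) \left(4 - -8\right) = - \frac{91 \left(4 + 8\right)}{2} = \left(- \frac{91}{2}\right) 12 = -546$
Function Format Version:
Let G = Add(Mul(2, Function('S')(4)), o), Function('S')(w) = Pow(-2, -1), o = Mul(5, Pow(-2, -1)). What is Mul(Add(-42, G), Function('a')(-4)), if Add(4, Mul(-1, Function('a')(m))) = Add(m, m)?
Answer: -546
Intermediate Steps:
o = Rational(-5, 2) (o = Mul(5, Rational(-1, 2)) = Rational(-5, 2) ≈ -2.5000)
Function('S')(w) = Rational(-1, 2)
G = Rational(-7, 2) (G = Add(Mul(2, Rational(-1, 2)), Rational(-5, 2)) = Add(-1, Rational(-5, 2)) = Rational(-7, 2) ≈ -3.5000)
Function('a')(m) = Add(4, Mul(-2, m)) (Function('a')(m) = Add(4, Mul(-1, Add(m, m))) = Add(4, Mul(-1, Mul(2, m))) = Add(4, Mul(-2, m)))
Mul(Add(-42, G), Function('a')(-4)) = Mul(Add(-42, Rational(-7, 2)), Add(4, Mul(-2, -4))) = Mul(Rational(-91, 2), Add(4, 8)) = Mul(Rational(-91, 2), 12) = -546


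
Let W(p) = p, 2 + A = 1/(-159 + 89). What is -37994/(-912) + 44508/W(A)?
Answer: -472672261/21432 ≈ -22055.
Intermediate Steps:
A = -141/70 (A = -2 + 1/(-159 + 89) = -2 + 1/(-70) = -2 - 1/70 = -141/70 ≈ -2.0143)
-37994/(-912) + 44508/W(A) = -37994/(-912) + 44508/(-141/70) = -37994*(-1/912) + 44508*(-70/141) = 18997/456 - 1038520/47 = -472672261/21432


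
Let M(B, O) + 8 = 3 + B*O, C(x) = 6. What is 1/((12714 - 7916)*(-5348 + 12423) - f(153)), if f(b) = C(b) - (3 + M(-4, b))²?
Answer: 1/34322840 ≈ 2.9135e-8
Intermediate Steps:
M(B, O) = -5 + B*O (M(B, O) = -8 + (3 + B*O) = -5 + B*O)
f(b) = 6 - (-2 - 4*b)² (f(b) = 6 - (3 + (-5 - 4*b))² = 6 - (-2 - 4*b)²)
1/((12714 - 7916)*(-5348 + 12423) - f(153)) = 1/((12714 - 7916)*(-5348 + 12423) - (2 - 16*153 - 16*153²)) = 1/(4798*7075 - (2 - 2448 - 16*23409)) = 1/(33945850 - (2 - 2448 - 374544)) = 1/(33945850 - 1*(-376990)) = 1/(33945850 + 376990) = 1/34322840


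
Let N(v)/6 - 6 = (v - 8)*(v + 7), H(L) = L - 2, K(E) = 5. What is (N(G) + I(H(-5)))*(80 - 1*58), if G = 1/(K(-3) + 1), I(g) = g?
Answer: -20317/3 ≈ -6772.3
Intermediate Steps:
H(L) = -2 + L
G = ⅙ (G = 1/(5 + 1) = 1/6 = ⅙ ≈ 0.16667)
N(v) = 36 + 6*(-8 + v)*(7 + v) (N(v) = 36 + 6*((v - 8)*(v + 7)) = 36 + 6*((-8 + v)*(7 + v)) = 36 + 6*(-8 + v)*(7 + v))
(N(G) + I(H(-5)))*(80 - 1*58) = ((-300 - 6*⅙ + 6*(⅙)²) + (-2 - 5))*(80 - 1*58) = ((-300 - 1 + 6*(1/36)) - 7)*(80 - 58) = ((-300 - 1 + ⅙) - 7)*22 = (-1805/6 - 7)*22 = -1847/6*22 = -20317/3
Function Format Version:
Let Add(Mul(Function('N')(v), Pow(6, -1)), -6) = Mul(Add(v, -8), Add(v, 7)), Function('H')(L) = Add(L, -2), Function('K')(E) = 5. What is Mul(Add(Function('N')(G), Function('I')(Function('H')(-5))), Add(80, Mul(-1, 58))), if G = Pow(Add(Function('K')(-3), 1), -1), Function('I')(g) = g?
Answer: Rational(-20317, 3) ≈ -6772.3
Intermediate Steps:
Function('H')(L) = Add(-2, L)
G = Rational(1, 6) (G = Pow(Add(5, 1), -1) = Pow(6, -1) = Rational(1, 6) ≈ 0.16667)
Function('N')(v) = Add(36, Mul(6, Add(-8, v), Add(7, v))) (Function('N')(v) = Add(36, Mul(6, Mul(Add(v, -8), Add(v, 7)))) = Add(36, Mul(6, Mul(Add(-8, v), Add(7, v)))) = Add(36, Mul(6, Add(-8, v), Add(7, v))))
Mul(Add(Function('N')(G), Function('I')(Function('H')(-5))), Add(80, Mul(-1, 58))) = Mul(Add(Add(-300, Mul(-6, Rational(1, 6)), Mul(6, Pow(Rational(1, 6), 2))), Add(-2, -5)), Add(80, Mul(-1, 58))) = Mul(Add(Add(-300, -1, Mul(6, Rational(1, 36))), -7), Add(80, -58)) = Mul(Add(Add(-300, -1, Rational(1, 6)), -7), 22) = Mul(Add(Rational(-1805, 6), -7), 22) = Mul(Rational(-1847, 6), 22) = Rational(-20317, 3)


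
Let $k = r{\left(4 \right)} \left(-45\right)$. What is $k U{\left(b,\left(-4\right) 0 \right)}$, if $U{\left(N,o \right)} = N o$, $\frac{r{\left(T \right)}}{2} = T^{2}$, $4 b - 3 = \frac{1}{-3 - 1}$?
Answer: $0$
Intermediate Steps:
$b = \frac{11}{16}$ ($b = \frac{3}{4} + \frac{1}{4 \left(-3 - 1\right)} = \frac{3}{4} + \frac{1}{4 \left(-4\right)} = \frac{3}{4} + \frac{1}{4} \left(- \frac{1}{4}\right) = \frac{3}{4} - \frac{1}{16} = \frac{11}{16} \approx 0.6875$)
$r{\left(T \right)} = 2 T^{2}$
$k = -1440$ ($k = 2 \cdot 4^{2} \left(-45\right) = 2 \cdot 16 \left(-45\right) = 32 \left(-45\right) = -1440$)
$k U{\left(b,\left(-4\right) 0 \right)} = - 1440 \frac{11 \left(\left(-4\right) 0\right)}{16} = - 1440 \cdot \frac{11}{16} \cdot 0 = \left(-1440\right) 0 = 0$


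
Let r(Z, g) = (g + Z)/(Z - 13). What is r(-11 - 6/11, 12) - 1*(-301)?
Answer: 16253/54 ≈ 300.98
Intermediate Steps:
r(Z, g) = (Z + g)/(-13 + Z)
r(-11 - 6/11, 12) - 1*(-301) = ((-11 - 6/11) + 12)/(-13 + (-11 - 6/11)) - 1*(-301) = ((-11 - 6*1/11) + 12)/(-13 + (-11 - 6*1/11)) + 301 = ((-11 - 6/11) + 12)/(-13 + (-11 - 6/11)) + 301 = (-127/11 + 12)/(-13 - 127/11) + 301 = (5/11)/(-270/11) + 301 = -11/270*5/11 + 301 = -1/54 + 301 = 16253/54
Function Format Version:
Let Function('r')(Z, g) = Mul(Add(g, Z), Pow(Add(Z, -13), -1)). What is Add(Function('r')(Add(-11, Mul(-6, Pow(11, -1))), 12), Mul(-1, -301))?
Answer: Rational(16253, 54) ≈ 300.98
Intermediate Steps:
Function('r')(Z, g) = Mul(Pow(Add(-13, Z), -1), Add(Z, g)) (Function('r')(Z, g) = Mul(Add(Z, g), Pow(Add(-13, Z), -1)) = Mul(Pow(Add(-13, Z), -1), Add(Z, g)))
Add(Function('r')(Add(-11, Mul(-6, Pow(11, -1))), 12), Mul(-1, -301)) = Add(Mul(Pow(Add(-13, Add(-11, Mul(-6, Pow(11, -1)))), -1), Add(Add(-11, Mul(-6, Pow(11, -1))), 12)), Mul(-1, -301)) = Add(Mul(Pow(Add(-13, Add(-11, Mul(-6, Rational(1, 11)))), -1), Add(Add(-11, Mul(-6, Rational(1, 11))), 12)), 301) = Add(Mul(Pow(Add(-13, Add(-11, Rational(-6, 11))), -1), Add(Add(-11, Rational(-6, 11)), 12)), 301) = Add(Mul(Pow(Add(-13, Rational(-127, 11)), -1), Add(Rational(-127, 11), 12)), 301) = Add(Mul(Pow(Rational(-270, 11), -1), Rational(5, 11)), 301) = Add(Mul(Rational(-11, 270), Rational(5, 11)), 301) = Add(Rational(-1, 54), 301) = Rational(16253, 54)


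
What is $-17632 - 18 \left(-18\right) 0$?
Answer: $-17632$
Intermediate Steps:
$-17632 - 18 \left(-18\right) 0 = -17632 - \left(-324\right) 0 = -17632 - 0 = -17632 + 0 = -17632$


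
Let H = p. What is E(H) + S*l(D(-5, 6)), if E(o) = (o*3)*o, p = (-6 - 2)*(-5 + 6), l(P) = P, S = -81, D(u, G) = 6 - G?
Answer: 192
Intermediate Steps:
p = -8 (p = -8*1 = -8)
H = -8
E(o) = 3*o**2 (E(o) = (3*o)*o = 3*o**2)
E(H) + S*l(D(-5, 6)) = 3*(-8)**2 - 81*(6 - 1*6) = 3*64 - 81*(6 - 6) = 192 - 81*0 = 192 + 0 = 192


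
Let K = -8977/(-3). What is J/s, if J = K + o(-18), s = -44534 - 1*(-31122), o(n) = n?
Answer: -8923/40236 ≈ -0.22177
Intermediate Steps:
K = 8977/3 (K = -8977*(-⅓) = 8977/3 ≈ 2992.3)
s = -13412 (s = -44534 + 31122 = -13412)
J = 8923/3 (J = 8977/3 - 18 = 8923/3 ≈ 2974.3)
J/s = (8923/3)/(-13412) = (8923/3)*(-1/13412) = -8923/40236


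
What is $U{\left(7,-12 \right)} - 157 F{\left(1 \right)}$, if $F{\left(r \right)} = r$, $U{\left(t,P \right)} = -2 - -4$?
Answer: $-155$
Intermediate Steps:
$U{\left(t,P \right)} = 2$ ($U{\left(t,P \right)} = -2 + 4 = 2$)
$U{\left(7,-12 \right)} - 157 F{\left(1 \right)} = 2 - 157 = -155$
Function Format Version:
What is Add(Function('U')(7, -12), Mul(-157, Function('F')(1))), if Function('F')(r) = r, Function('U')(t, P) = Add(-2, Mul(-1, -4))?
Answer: -155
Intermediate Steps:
Function('U')(t, P) = 2 (Function('U')(t, P) = Add(-2, 4) = 2)
Add(Function('U')(7, -12), Mul(-157, Function('F')(1))) = Add(2, Mul(-157, 1)) = Add(2, -157) = -155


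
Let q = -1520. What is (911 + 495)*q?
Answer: -2137120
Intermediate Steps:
(911 + 495)*q = (911 + 495)*(-1520) = 1406*(-1520) = -2137120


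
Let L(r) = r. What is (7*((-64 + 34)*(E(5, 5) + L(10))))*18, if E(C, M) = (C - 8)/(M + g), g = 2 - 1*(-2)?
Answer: -36540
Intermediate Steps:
g = 4 (g = 2 + 2 = 4)
E(C, M) = (-8 + C)/(4 + M) (E(C, M) = (C - 8)/(M + 4) = (-8 + C)/(4 + M))
(7*((-64 + 34)*(E(5, 5) + L(10))))*18 = (7*((-64 + 34)*((-8 + 5)/(4 + 5) + 10)))*18 = (7*(-30*(-3/9 + 10)))*18 = (7*(-30*((1/9)*(-3) + 10)))*18 = (7*(-30*(-1/3 + 10)))*18 = (7*(-30*29/3))*18 = (7*(-290))*18 = -2030*18 = -36540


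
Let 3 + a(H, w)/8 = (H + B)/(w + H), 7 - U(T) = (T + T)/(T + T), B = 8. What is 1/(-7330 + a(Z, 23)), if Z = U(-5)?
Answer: -29/213154 ≈ -0.00013605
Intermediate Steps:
U(T) = 6 (U(T) = 7 - (T + T)/(T + T) = 7 - 2*T/(2*T) = 7 - 2*T*1/(2*T) = 7 - 1*1 = 7 - 1 = 6)
Z = 6
a(H, w) = -24 + 8*(8 + H)/(H + w) (a(H, w) = -24 + 8*((H + 8)/(w + H)) = -24 + 8*((8 + H)/(H + w)) = -24 + 8*(8 + H)/(H + w))
1/(-7330 + a(Z, 23)) = 1/(-7330 + 8*(8 - 3*23 - 2*6)/(6 + 23)) = 1/(-7330 + 8*(8 - 69 - 12)/29) = 1/(-7330 + 8*(1/29)*(-73)) = 1/(-7330 - 584/29) = 1/(-213154/29) = -29/213154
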